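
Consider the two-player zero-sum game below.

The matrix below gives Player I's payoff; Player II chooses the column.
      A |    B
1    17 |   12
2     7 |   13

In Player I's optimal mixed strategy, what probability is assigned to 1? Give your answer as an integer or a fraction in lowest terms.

6/11

Row minima are 12 and 7, so Player I's maximin is 12; column maxima are 17 and 13, so Player II's minimax is 13. These differ, so the equilibrium is in mixed strategies.
Let Player I play 1 with probability p. Player II is indifferent when 17p + 7(1−p) = 12p + 13(1−p), giving p = 6/11.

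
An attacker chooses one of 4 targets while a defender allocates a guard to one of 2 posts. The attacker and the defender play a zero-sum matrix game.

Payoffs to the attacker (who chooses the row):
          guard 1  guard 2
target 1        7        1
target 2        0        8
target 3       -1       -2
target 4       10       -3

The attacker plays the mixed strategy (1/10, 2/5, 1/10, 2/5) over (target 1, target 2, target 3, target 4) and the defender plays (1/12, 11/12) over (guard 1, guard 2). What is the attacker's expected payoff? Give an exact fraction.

Against (1/12, 11/12), each row's expected payoff is target 1: 3/2; target 2: 22/3; target 3: -23/12; target 4: -23/12.
Taking the (1/10, 2/5, 1/10, 2/5)-weighted average: (1/10)·(3/2) + (2/5)·(22/3) + (1/10)·(-23/12) + (2/5)·(-23/12) = 17/8.

17/8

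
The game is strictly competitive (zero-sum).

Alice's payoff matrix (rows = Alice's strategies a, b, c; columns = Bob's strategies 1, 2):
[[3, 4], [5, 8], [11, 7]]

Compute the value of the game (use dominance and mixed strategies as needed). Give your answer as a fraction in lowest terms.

53/7

Row a is strictly dominated by row b, so Alice never plays it.
The remaining 2×2 game on (b, c) × (1, 2) has no saddle point. Let Alice play b with probability p; indifference gives 5p + 11(1−p) = 8p + 7(1−p), so p = 4/7.
Similarly Bob's optimal q on 1 is 1/7, and the value is 5·(1/7) + (8)·(6/7) = 53/7.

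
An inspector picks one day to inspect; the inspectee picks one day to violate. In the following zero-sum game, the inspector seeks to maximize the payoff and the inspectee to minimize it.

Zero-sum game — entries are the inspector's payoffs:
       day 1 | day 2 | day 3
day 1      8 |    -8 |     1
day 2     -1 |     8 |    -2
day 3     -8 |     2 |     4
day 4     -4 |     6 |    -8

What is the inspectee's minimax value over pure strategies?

4

The worst case (largest entry) in each column is day 1: 8, day 2: 8, day 3: 4.
The best (smallest) of these is 4.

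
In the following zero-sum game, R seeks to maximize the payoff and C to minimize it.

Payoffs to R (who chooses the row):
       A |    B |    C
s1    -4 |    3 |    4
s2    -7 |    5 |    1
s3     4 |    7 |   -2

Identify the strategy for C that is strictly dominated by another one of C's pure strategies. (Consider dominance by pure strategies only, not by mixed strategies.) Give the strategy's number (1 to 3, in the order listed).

C prefers columns that give R less. Compare B with A: -4 < 3, -7 < 5, 4 < 7.
So A strictly dominates B for C; B is strictly dominated.

2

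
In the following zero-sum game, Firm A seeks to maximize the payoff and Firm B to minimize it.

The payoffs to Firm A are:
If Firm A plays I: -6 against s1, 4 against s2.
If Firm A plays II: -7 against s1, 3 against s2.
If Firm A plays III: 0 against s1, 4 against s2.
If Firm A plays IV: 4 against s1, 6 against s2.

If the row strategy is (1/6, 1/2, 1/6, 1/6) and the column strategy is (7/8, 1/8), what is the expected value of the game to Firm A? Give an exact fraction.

Against (7/8, 1/8), each row's expected payoff is I: -19/4; II: -23/4; III: 1/2; IV: 17/4.
Taking the (1/6, 1/2, 1/6, 1/6)-weighted average: (1/6)·(-19/4) + (1/2)·(-23/4) + (1/6)·(1/2) + (1/6)·(17/4) = -23/8.

-23/8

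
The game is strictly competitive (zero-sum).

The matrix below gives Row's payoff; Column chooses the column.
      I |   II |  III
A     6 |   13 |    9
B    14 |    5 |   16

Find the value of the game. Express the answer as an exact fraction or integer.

19/2

Column III is strictly dominated by I for Column (it gives Row more in every row).
The remaining 2×2 game on (A, B) × (I, II) has no saddle point. Let Row play A with probability p; indifference gives 6p + 14(1−p) = 13p + 5(1−p), so p = 9/16.
Similarly Column's optimal q on I is 1/2, and the value is 6·(1/2) + (13)·(1/2) = 19/2.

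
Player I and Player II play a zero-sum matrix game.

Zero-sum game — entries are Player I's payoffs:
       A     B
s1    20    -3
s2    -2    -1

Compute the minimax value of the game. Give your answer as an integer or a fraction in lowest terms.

-13/12

Row minima are -3 and -2, so Player I's maximin is -2; column maxima are 20 and -1, so Player II's minimax is -1. These differ, so the equilibrium is in mixed strategies.
Let Player I play s1 with probability p. Player II is indifferent when 20p − 2(1−p) = −3p − (1−p), giving p = 1/24.
Let Player II play A with probability q. Player I is indifferent when 20q − 3(1−q) = −2q − (1−q), giving q = 1/12.
The value is 20·(1/12) + (-3)·(11/12) = -13/12.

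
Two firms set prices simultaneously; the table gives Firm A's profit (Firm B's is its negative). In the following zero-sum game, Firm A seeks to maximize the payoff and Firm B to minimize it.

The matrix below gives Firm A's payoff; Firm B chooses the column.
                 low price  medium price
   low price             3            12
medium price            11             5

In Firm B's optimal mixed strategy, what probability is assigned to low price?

Row minima are 3 and 5, so Firm A's maximin is 5; column maxima are 11 and 12, so Firm B's minimax is 11. These differ, so the equilibrium is in mixed strategies.
Let Firm B play low price with probability q. Firm A is indifferent when 3q + 12(1−q) = 11q + 5(1−q), giving q = 7/15.

7/15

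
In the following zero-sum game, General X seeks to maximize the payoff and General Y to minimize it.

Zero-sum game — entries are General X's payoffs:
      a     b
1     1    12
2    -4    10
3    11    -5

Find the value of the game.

137/27

Row 2 is strictly dominated by row 1, so General X never plays it.
The remaining 2×2 game on (1, 3) × (a, b) has no saddle point. Let General X play 1 with probability p; indifference gives p + 11(1−p) = 12p − 5(1−p), so p = 16/27.
Similarly General Y's optimal q on a is 17/27, and the value is 1·(17/27) + (12)·(10/27) = 137/27.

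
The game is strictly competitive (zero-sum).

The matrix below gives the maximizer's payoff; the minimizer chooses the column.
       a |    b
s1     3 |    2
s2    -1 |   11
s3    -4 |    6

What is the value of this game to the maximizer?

35/13

Row s3 is strictly dominated by row s2, so the maximizer never plays it.
The remaining 2×2 game on (s1, s2) × (a, b) has no saddle point. Let the maximizer play s1 with probability p; indifference gives 3p − (1−p) = 2p + 11(1−p), so p = 12/13.
Similarly the minimizer's optimal q on a is 9/13, and the value is 3·(9/13) + (2)·(4/13) = 35/13.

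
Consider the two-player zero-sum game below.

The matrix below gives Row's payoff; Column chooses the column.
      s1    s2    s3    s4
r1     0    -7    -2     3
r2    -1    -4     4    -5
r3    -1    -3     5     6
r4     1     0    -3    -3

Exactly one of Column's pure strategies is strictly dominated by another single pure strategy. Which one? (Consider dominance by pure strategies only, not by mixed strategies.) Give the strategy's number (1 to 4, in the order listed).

1

Column prefers columns that give Row less. Compare s1 with s2: -7 < 0, -4 < -1, -3 < -1, 0 < 1.
So s2 strictly dominates s1 for Column; s1 is strictly dominated.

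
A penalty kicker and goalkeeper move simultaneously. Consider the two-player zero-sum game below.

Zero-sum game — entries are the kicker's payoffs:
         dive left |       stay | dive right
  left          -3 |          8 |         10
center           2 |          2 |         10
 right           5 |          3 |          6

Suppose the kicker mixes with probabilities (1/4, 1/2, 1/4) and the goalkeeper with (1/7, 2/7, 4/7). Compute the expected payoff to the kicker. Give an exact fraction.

Against (1/7, 2/7, 4/7), each row's expected payoff is left: 53/7; center: 46/7; right: 5.
Taking the (1/4, 1/2, 1/4)-weighted average: (1/4)·(53/7) + (1/2)·(46/7) + (1/4)·(5) = 45/7.

45/7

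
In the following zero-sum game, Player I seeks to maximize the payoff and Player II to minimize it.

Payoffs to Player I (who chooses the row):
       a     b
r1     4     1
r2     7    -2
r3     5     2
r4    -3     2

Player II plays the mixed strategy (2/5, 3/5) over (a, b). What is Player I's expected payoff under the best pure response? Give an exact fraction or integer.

r1: (4)·(2/5) + (1)·(3/5) = 11/5.
r2: (7)·(2/5) + (-2)·(3/5) = 8/5.
r3: (5)·(2/5) + (2)·(3/5) = 16/5.
r4: (-3)·(2/5) + (2)·(3/5) = 0.
The best pure response is r3 with expected payoff 16/5.

16/5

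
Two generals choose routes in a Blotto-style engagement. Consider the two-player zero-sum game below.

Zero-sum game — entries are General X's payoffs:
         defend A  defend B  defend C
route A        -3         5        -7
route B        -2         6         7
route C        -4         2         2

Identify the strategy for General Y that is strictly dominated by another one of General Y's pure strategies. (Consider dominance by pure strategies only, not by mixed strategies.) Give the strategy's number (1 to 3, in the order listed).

General Y prefers columns that give General X less. Compare defend B with defend A: -3 < 5, -2 < 6, -4 < 2.
So defend A strictly dominates defend B for General Y; defend B is strictly dominated.

2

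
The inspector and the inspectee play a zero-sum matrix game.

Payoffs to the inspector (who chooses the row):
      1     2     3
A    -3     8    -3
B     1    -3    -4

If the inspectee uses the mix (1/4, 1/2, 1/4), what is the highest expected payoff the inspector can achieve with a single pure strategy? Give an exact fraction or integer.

A: (-3)·(1/4) + (8)·(1/2) + (-3)·(1/4) = 5/2.
B: (1)·(1/4) + (-3)·(1/2) + (-4)·(1/4) = -9/4.
The best pure response is A with expected payoff 5/2.

5/2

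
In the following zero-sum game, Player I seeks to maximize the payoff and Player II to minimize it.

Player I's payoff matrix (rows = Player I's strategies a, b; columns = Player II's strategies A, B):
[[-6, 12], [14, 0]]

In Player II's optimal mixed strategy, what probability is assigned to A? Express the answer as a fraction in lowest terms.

Row minima are -6 and 0, so Player I's maximin is 0; column maxima are 14 and 12, so Player II's minimax is 12. These differ, so the equilibrium is in mixed strategies.
Let Player II play A with probability q. Player I is indifferent when −6q + 12(1−q) = 14q, giving q = 3/8.

3/8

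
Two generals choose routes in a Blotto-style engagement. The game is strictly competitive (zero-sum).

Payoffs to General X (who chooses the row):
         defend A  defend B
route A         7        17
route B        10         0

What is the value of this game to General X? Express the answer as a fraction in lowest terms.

Row minima are 7 and 0, so General X's maximin is 7; column maxima are 10 and 17, so General Y's minimax is 10. These differ, so the equilibrium is in mixed strategies.
Let General X play route A with probability p. General Y is indifferent when 7p + 10(1−p) = 17p, giving p = 1/2.
Let General Y play defend A with probability q. General X is indifferent when 7q + 17(1−q) = 10q, giving q = 17/20.
The value is 7·(17/20) + (17)·(3/20) = 17/2.

17/2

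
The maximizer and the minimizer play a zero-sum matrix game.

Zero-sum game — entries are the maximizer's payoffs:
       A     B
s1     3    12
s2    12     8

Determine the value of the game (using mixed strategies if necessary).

Row minima are 3 and 8, so the maximizer's maximin is 8; column maxima are 12 and 12, so the minimizer's minimax is 12. These differ, so the equilibrium is in mixed strategies.
Let the maximizer play s1 with probability p. The minimizer is indifferent when 3p + 12(1−p) = 12p + 8(1−p), giving p = 4/13.
Let the minimizer play A with probability q. The maximizer is indifferent when 3q + 12(1−q) = 12q + 8(1−q), giving q = 4/13.
The value is 3·(4/13) + (12)·(9/13) = 120/13.

120/13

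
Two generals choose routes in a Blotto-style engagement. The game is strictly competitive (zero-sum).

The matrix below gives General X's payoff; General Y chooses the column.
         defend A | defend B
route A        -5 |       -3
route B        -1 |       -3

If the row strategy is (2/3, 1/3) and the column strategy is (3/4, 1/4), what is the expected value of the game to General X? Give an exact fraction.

-7/2

Against (3/4, 1/4), each row's expected payoff is route A: -9/2; route B: -3/2.
Taking the (2/3, 1/3)-weighted average: (2/3)·(-9/2) + (1/3)·(-3/2) = -7/2.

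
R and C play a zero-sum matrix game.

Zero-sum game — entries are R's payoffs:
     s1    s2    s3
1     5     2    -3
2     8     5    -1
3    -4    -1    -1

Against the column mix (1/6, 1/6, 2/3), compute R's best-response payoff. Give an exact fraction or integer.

3/2

1: (5)·(1/6) + (2)·(1/6) + (-3)·(2/3) = -5/6.
2: (8)·(1/6) + (5)·(1/6) + (-1)·(2/3) = 3/2.
3: (-4)·(1/6) + (-1)·(1/6) + (-1)·(2/3) = -3/2.
The best pure response is 2 with expected payoff 3/2.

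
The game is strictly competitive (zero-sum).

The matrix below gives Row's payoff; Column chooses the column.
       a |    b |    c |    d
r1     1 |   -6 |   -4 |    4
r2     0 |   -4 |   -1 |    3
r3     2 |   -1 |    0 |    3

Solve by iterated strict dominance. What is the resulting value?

-1

Column a is strictly dominated by b for Column (-6<1, -4<0, -1<2); eliminate a.
Column d is strictly dominated by b for Column (-6<4, -4<3, -1<3); eliminate d.
Row r1 is strictly dominated by row r2 (-4>-6, -1>-4); eliminate r1.
Row r2 is strictly dominated by row r3 (-1>-4, 0>-1); eliminate r2.
Column c is strictly dominated by b for Column (-1<0); eliminate c.
Only (r3, b) remains, with payoff -1.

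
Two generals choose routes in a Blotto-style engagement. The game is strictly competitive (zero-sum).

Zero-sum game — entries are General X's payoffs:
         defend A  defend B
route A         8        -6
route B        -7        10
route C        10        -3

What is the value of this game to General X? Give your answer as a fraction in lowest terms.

Row route A is strictly dominated by row route C, so General X never plays it.
The remaining 2×2 game on (route B, route C) × (defend A, defend B) has no saddle point. Let General X play route B with probability p; indifference gives −7p + 10(1−p) = 10p − 3(1−p), so p = 13/30.
Similarly General Y's optimal q on defend A is 13/30, and the value is -7·(13/30) + (10)·(17/30) = 79/30.

79/30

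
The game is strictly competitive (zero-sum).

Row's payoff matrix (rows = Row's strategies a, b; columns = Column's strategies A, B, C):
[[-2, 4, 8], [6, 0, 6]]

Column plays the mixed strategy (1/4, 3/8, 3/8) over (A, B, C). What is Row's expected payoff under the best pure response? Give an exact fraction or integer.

a: (-2)·(1/4) + (4)·(3/8) + (8)·(3/8) = 4.
b: (6)·(1/4) + (0)·(3/8) + (6)·(3/8) = 15/4.
The best pure response is a with expected payoff 4.

4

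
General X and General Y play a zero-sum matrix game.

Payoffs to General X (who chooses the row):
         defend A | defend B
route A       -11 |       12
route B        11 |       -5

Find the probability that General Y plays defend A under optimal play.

17/39

Row minima are -11 and -5, so General X's maximin is -5; column maxima are 11 and 12, so General Y's minimax is 11. These differ, so the equilibrium is in mixed strategies.
Let General Y play defend A with probability q. General X is indifferent when −11q + 12(1−q) = 11q − 5(1−q), giving q = 17/39.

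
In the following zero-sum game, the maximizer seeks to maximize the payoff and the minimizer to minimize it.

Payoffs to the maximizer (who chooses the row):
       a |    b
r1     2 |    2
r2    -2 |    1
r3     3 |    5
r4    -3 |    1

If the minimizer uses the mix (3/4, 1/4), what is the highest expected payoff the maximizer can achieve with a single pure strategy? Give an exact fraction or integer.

7/2

r1: (2)·(3/4) + (2)·(1/4) = 2.
r2: (-2)·(3/4) + (1)·(1/4) = -5/4.
r3: (3)·(3/4) + (5)·(1/4) = 7/2.
r4: (-3)·(3/4) + (1)·(1/4) = -2.
The best pure response is r3 with expected payoff 7/2.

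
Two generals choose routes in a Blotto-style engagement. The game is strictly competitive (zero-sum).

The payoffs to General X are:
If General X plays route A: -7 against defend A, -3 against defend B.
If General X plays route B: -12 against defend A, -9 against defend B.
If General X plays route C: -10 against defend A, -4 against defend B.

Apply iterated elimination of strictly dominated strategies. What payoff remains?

Row route C is strictly dominated by row route A (-7>-10, -3>-4); eliminate route C.
Row route B is strictly dominated by row route A (-7>-12, -3>-9); eliminate route B.
Column defend B is strictly dominated by defend A for General Y (-7<-3); eliminate defend B.
Only (route A, defend A) remains, with payoff -7.

-7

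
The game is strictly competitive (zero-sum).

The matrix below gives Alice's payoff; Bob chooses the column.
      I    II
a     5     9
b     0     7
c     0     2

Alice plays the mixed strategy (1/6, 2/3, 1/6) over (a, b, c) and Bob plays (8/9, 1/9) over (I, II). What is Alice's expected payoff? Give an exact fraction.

79/54

Against (8/9, 1/9), each row's expected payoff is a: 49/9; b: 7/9; c: 2/9.
Taking the (1/6, 2/3, 1/6)-weighted average: (1/6)·(49/9) + (2/3)·(7/9) + (1/6)·(2/9) = 79/54.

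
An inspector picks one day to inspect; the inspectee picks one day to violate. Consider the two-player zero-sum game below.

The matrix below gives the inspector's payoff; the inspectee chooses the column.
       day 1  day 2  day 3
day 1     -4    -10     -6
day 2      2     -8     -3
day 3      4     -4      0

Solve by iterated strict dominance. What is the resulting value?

-4

Column day 1 is strictly dominated by day 2 for the inspectee (-10<-4, -8<2, -4<4); eliminate day 1.
Row day 1 is strictly dominated by row day 2 (-8>-10, -3>-6); eliminate day 1.
Row day 2 is strictly dominated by row day 3 (-4>-8, 0>-3); eliminate day 2.
Column day 3 is strictly dominated by day 2 for the inspectee (-4<0); eliminate day 3.
Only (day 3, day 2) remains, with payoff -4.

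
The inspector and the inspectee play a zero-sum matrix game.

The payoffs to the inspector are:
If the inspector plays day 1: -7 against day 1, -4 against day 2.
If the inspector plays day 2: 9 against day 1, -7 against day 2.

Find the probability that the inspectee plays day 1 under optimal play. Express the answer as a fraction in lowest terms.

3/19

Row minima are -7 and -7, so the inspector's maximin is -7; column maxima are 9 and -4, so the inspectee's minimax is -4. These differ, so the equilibrium is in mixed strategies.
Let the inspectee play day 1 with probability q. The inspector is indifferent when −7q − 4(1−q) = 9q − 7(1−q), giving q = 3/19.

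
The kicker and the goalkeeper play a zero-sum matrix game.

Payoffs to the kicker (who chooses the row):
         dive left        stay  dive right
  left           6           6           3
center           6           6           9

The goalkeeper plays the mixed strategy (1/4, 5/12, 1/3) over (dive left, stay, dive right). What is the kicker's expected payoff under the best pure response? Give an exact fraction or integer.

7

left: (6)·(1/4) + (6)·(5/12) + (3)·(1/3) = 5.
center: (6)·(1/4) + (6)·(5/12) + (9)·(1/3) = 7.
The best pure response is center with expected payoff 7.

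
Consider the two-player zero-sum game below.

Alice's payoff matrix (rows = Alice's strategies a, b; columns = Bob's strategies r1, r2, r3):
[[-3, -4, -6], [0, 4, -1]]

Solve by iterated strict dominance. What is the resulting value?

-1

Row a is strictly dominated by row b (0>-3, 4>-4, -1>-6); eliminate a.
Column r1 is strictly dominated by r3 for Bob (-1<0); eliminate r1.
Column r2 is strictly dominated by r3 for Bob (-1<4); eliminate r2.
Only (b, r3) remains, with payoff -1.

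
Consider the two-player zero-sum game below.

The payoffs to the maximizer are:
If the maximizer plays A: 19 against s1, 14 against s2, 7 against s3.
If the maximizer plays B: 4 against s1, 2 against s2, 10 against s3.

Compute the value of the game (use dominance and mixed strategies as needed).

42/5

Column s1 is strictly dominated by s2 for the minimizer (it gives the maximizer more in every row).
The remaining 2×2 game on (A, B) × (s2, s3) has no saddle point. Let the maximizer play A with probability p; indifference gives 14p + 2(1−p) = 7p + 10(1−p), so p = 8/15.
Similarly the minimizer's optimal q on s2 is 1/5, and the value is 14·(1/5) + (7)·(4/5) = 42/5.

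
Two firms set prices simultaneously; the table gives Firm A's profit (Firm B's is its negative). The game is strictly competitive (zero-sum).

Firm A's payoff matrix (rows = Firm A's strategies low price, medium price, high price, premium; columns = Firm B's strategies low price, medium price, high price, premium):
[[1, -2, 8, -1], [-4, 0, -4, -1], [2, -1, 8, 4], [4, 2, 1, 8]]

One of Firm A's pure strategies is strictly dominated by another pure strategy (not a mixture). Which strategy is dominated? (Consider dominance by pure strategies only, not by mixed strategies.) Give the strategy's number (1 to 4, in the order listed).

2

Compare medium price with premium: 4 > -4, 2 > 0, 1 > -4, 8 > -1.
So premium strictly dominates medium price for Firm A; medium price is strictly dominated.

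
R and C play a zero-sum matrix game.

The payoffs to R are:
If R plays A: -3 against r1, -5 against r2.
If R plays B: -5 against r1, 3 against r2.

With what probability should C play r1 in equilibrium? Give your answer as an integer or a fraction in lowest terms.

Row minima are -5 and -5, so R's maximin is -5; column maxima are -3 and 3, so C's minimax is -3. These differ, so the equilibrium is in mixed strategies.
Let C play r1 with probability q. R is indifferent when −3q − 5(1−q) = −5q + 3(1−q), giving q = 4/5.

4/5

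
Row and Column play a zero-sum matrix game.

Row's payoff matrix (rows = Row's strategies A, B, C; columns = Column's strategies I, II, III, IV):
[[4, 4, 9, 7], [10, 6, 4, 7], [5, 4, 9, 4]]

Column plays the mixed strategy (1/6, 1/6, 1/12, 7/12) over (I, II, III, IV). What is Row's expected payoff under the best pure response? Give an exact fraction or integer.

A: (4)·(1/6) + (4)·(1/6) + (9)·(1/12) + (7)·(7/12) = 37/6.
B: (10)·(1/6) + (6)·(1/6) + (4)·(1/12) + (7)·(7/12) = 85/12.
C: (5)·(1/6) + (4)·(1/6) + (9)·(1/12) + (4)·(7/12) = 55/12.
The best pure response is B with expected payoff 85/12.

85/12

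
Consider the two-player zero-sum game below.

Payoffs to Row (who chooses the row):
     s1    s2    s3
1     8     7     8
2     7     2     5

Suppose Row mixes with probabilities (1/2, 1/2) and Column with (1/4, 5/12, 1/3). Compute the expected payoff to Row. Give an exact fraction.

Against (1/4, 5/12, 1/3), each row's expected payoff is 1: 91/12; 2: 17/4.
Taking the (1/2, 1/2)-weighted average: (1/2)·(91/12) + (1/2)·(17/4) = 71/12.

71/12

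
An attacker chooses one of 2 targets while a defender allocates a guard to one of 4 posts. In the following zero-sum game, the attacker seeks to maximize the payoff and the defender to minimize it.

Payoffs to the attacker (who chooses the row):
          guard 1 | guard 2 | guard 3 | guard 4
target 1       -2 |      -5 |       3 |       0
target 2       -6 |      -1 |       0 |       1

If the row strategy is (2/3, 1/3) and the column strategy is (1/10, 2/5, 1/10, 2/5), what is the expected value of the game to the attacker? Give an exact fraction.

-22/15

Against (1/10, 2/5, 1/10, 2/5), each row's expected payoff is target 1: -19/10; target 2: -3/5.
Taking the (2/3, 1/3)-weighted average: (2/3)·(-19/10) + (1/3)·(-3/5) = -22/15.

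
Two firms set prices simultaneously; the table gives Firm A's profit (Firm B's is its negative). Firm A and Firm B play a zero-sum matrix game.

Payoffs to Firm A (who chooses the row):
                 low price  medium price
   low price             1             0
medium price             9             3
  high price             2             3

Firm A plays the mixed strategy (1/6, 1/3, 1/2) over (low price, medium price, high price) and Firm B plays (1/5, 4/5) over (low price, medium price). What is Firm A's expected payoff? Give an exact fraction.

17/6

Against (1/5, 4/5), each row's expected payoff is low price: 1/5; medium price: 21/5; high price: 14/5.
Taking the (1/6, 1/3, 1/2)-weighted average: (1/6)·(1/5) + (1/3)·(21/5) + (1/2)·(14/5) = 17/6.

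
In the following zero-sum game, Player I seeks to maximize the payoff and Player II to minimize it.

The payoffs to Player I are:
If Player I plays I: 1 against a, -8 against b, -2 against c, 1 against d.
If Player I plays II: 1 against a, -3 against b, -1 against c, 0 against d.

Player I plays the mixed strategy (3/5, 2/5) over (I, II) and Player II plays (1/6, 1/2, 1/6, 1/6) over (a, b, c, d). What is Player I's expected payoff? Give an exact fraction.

-3

Against (1/6, 1/2, 1/6, 1/6), each row's expected payoff is I: -4; II: -3/2.
Taking the (3/5, 2/5)-weighted average: (3/5)·(-4) + (2/5)·(-3/2) = -3.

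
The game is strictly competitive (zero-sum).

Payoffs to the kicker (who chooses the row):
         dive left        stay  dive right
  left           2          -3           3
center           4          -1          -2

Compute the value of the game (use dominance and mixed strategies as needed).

Column dive left is strictly dominated by stay for the goalkeeper (it gives the kicker more in every row).
The remaining 2×2 game on (left, center) × (stay, dive right) has no saddle point. Let the kicker play left with probability p; indifference gives −3p − (1−p) = 3p − 2(1−p), so p = 1/7.
Similarly the goalkeeper's optimal q on stay is 5/7, and the value is -3·(5/7) + (3)·(2/7) = -9/7.

-9/7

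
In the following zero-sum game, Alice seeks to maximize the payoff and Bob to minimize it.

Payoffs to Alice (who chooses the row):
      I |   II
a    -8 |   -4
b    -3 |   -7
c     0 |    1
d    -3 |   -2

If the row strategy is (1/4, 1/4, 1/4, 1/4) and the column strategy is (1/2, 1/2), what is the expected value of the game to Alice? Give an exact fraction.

Against (1/2, 1/2), each row's expected payoff is a: -6; b: -5; c: 1/2; d: -5/2.
Taking the (1/4, 1/4, 1/4, 1/4)-weighted average: (1/4)·(-6) + (1/4)·(-5) + (1/4)·(1/2) + (1/4)·(-5/2) = -13/4.

-13/4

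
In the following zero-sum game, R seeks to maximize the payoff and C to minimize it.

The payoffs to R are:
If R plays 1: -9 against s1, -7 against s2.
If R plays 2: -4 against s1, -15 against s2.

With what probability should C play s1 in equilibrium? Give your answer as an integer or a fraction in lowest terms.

8/13

Row minima are -9 and -15, so R's maximin is -9; column maxima are -4 and -7, so C's minimax is -7. These differ, so the equilibrium is in mixed strategies.
Let C play s1 with probability q. R is indifferent when −9q − 7(1−q) = −4q − 15(1−q), giving q = 8/13.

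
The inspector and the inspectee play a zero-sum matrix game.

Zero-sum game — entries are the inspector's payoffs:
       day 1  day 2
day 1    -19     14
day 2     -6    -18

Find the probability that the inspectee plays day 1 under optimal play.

32/45

Row minima are -19 and -18, so the inspector's maximin is -18; column maxima are -6 and 14, so the inspectee's minimax is -6. These differ, so the equilibrium is in mixed strategies.
Let the inspectee play day 1 with probability q. The inspector is indifferent when −19q + 14(1−q) = −6q − 18(1−q), giving q = 32/45.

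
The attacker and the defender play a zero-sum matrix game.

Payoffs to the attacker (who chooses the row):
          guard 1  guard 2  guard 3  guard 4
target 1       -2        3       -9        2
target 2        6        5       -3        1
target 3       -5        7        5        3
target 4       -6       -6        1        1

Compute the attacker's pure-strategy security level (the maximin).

-3

The worst-case payoff for each row is target 1: -9, target 2: -3, target 3: -5, target 4: -6.
The best of these is -3.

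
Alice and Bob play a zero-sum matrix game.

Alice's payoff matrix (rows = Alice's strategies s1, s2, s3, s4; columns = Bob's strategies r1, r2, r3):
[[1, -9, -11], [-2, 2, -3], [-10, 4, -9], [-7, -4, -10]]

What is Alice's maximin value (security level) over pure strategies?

-3

The worst-case payoff for each row is s1: -11, s2: -3, s3: -10, s4: -10.
The best of these is -3.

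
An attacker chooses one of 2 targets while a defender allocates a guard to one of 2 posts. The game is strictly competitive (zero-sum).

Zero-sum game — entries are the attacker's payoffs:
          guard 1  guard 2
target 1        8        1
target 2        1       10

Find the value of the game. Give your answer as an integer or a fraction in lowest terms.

79/16

Row minima are 1 and 1, so the attacker's maximin is 1; column maxima are 8 and 10, so the defender's minimax is 8. These differ, so the equilibrium is in mixed strategies.
Let the attacker play target 1 with probability p. The defender is indifferent when 8p + (1−p) = p + 10(1−p), giving p = 9/16.
Let the defender play guard 1 with probability q. The attacker is indifferent when 8q + (1−q) = q + 10(1−q), giving q = 9/16.
The value is 8·(9/16) + (1)·(7/16) = 79/16.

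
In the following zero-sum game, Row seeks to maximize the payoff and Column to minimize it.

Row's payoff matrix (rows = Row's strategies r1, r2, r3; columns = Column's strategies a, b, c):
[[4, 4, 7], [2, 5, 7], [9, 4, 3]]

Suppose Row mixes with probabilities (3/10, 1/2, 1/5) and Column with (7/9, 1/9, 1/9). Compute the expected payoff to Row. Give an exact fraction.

Against (7/9, 1/9, 1/9), each row's expected payoff is r1: 13/3; r2: 26/9; r3: 70/9.
Taking the (3/10, 1/2, 1/5)-weighted average: (3/10)·(13/3) + (1/2)·(26/9) + (1/5)·(70/9) = 43/10.

43/10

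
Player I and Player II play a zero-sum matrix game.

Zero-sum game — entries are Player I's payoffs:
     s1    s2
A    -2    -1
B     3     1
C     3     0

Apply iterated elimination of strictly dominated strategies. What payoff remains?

Row A is strictly dominated by row B (3>-2, 1>-1); eliminate A.
Column s1 is strictly dominated by s2 for Player II (1<3, 0<3); eliminate s1.
Row C is strictly dominated by row B (1>0); eliminate C.
Only (B, s2) remains, with payoff 1.

1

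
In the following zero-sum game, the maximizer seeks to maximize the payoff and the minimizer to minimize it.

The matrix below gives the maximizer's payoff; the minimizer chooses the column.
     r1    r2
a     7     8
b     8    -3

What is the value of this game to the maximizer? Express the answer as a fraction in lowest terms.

Row minima are 7 and -3, so the maximizer's maximin is 7; column maxima are 8 and 8, so the minimizer's minimax is 8. These differ, so the equilibrium is in mixed strategies.
Let the maximizer play a with probability p. The minimizer is indifferent when 7p + 8(1−p) = 8p − 3(1−p), giving p = 11/12.
Let the minimizer play r1 with probability q. The maximizer is indifferent when 7q + 8(1−q) = 8q − 3(1−q), giving q = 11/12.
The value is 7·(11/12) + (8)·(1/12) = 85/12.

85/12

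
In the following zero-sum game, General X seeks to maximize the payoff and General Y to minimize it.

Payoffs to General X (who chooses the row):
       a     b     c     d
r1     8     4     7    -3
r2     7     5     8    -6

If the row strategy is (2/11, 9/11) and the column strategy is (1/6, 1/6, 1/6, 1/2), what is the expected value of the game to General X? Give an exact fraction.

19/33

Against (1/6, 1/6, 1/6, 1/2), each row's expected payoff is r1: 5/3; r2: 1/3.
Taking the (2/11, 9/11)-weighted average: (2/11)·(5/3) + (9/11)·(1/3) = 19/33.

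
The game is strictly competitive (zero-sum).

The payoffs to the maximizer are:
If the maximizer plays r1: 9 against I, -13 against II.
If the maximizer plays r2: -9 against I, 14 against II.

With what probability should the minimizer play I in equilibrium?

3/5

Row minima are -13 and -9, so the maximizer's maximin is -9; column maxima are 9 and 14, so the minimizer's minimax is 9. These differ, so the equilibrium is in mixed strategies.
Let the minimizer play I with probability q. The maximizer is indifferent when 9q − 13(1−q) = −9q + 14(1−q), giving q = 3/5.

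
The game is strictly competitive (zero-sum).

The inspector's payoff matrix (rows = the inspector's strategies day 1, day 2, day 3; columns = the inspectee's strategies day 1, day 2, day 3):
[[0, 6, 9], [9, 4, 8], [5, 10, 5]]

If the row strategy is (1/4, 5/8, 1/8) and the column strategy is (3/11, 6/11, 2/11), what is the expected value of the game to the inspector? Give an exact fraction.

Against (3/11, 6/11, 2/11), each row's expected payoff is day 1: 54/11; day 2: 67/11; day 3: 85/11.
Taking the (1/4, 5/8, 1/8)-weighted average: (1/4)·(54/11) + (5/8)·(67/11) + (1/8)·(85/11) = 6.

6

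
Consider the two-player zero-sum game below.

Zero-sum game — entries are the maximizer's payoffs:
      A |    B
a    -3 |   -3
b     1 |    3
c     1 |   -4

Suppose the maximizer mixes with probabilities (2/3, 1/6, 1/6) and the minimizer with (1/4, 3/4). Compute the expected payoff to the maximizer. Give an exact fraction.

Against (1/4, 3/4), each row's expected payoff is a: -3; b: 5/2; c: -11/4.
Taking the (2/3, 1/6, 1/6)-weighted average: (2/3)·(-3) + (1/6)·(5/2) + (1/6)·(-11/4) = -49/24.

-49/24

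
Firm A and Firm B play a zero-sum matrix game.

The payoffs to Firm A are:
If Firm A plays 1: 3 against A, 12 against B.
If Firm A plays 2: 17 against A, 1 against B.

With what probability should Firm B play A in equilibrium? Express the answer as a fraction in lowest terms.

11/25

Row minima are 3 and 1, so Firm A's maximin is 3; column maxima are 17 and 12, so Firm B's minimax is 12. These differ, so the equilibrium is in mixed strategies.
Let Firm B play A with probability q. Firm A is indifferent when 3q + 12(1−q) = 17q + (1−q), giving q = 11/25.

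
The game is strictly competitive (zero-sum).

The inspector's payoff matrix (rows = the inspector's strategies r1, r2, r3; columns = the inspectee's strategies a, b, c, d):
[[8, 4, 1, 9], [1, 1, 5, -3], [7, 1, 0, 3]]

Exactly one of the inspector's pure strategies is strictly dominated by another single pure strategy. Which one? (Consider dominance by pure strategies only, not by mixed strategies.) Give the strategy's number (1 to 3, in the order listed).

3

Compare r3 with r1: 8 > 7, 4 > 1, 1 > 0, 9 > 3.
So r1 strictly dominates r3 for the inspector; r3 is strictly dominated.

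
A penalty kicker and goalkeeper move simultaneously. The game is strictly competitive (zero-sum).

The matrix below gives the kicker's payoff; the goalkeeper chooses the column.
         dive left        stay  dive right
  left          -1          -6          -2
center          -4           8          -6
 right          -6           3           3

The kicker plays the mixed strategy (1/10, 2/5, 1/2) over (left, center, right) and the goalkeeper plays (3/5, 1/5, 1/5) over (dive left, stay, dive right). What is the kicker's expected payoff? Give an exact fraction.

-111/50

Against (3/5, 1/5, 1/5), each row's expected payoff is left: -11/5; center: -2; right: -12/5.
Taking the (1/10, 2/5, 1/2)-weighted average: (1/10)·(-11/5) + (2/5)·(-2) + (1/2)·(-12/5) = -111/50.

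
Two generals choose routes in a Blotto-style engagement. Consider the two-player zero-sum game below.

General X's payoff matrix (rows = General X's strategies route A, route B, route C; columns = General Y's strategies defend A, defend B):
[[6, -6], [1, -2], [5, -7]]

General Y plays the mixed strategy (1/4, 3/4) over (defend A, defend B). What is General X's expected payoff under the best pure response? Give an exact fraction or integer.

route A: (6)·(1/4) + (-6)·(3/4) = -3.
route B: (1)·(1/4) + (-2)·(3/4) = -5/4.
route C: (5)·(1/4) + (-7)·(3/4) = -4.
The best pure response is route B with expected payoff -5/4.

-5/4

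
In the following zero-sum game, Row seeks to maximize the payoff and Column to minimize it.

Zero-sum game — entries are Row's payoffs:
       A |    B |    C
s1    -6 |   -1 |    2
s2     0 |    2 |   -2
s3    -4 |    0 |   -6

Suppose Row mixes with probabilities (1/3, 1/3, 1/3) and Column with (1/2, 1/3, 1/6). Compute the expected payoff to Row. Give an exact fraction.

Against (1/2, 1/3, 1/6), each row's expected payoff is s1: -3; s2: 1/3; s3: -3.
Taking the (1/3, 1/3, 1/3)-weighted average: (1/3)·(-3) + (1/3)·(1/3) + (1/3)·(-3) = -17/9.

-17/9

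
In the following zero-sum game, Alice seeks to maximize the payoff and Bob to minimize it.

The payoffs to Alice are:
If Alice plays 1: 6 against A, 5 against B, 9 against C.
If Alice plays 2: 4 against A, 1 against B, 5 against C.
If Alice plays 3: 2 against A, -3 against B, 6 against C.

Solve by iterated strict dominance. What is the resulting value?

5

Column A is strictly dominated by B for Bob (5<6, 1<4, -3<2); eliminate A.
Column C is strictly dominated by B for Bob (5<9, 1<5, -3<6); eliminate C.
Row 3 is strictly dominated by row 1 (5>-3); eliminate 3.
Row 2 is strictly dominated by row 1 (5>1); eliminate 2.
Only (1, B) remains, with payoff 5.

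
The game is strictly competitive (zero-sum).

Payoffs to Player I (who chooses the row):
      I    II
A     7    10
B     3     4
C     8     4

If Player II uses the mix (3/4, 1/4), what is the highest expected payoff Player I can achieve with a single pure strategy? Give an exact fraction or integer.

A: (7)·(3/4) + (10)·(1/4) = 31/4.
B: (3)·(3/4) + (4)·(1/4) = 13/4.
C: (8)·(3/4) + (4)·(1/4) = 7.
The best pure response is A with expected payoff 31/4.

31/4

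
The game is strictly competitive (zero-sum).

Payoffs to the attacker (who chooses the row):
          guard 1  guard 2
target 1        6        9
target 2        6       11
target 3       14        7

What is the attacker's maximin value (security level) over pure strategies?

7

The worst-case payoff for each row is target 1: 6, target 2: 6, target 3: 7.
The best of these is 7.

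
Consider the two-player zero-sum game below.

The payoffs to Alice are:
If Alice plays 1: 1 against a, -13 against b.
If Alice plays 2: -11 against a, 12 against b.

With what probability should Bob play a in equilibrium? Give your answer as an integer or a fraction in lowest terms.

25/37

Row minima are -13 and -11, so Alice's maximin is -11; column maxima are 1 and 12, so Bob's minimax is 1. These differ, so the equilibrium is in mixed strategies.
Let Bob play a with probability q. Alice is indifferent when q − 13(1−q) = −11q + 12(1−q), giving q = 25/37.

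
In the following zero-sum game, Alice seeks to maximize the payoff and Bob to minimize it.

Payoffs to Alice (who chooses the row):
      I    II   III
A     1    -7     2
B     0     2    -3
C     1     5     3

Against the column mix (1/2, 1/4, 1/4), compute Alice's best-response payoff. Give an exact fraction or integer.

A: (1)·(1/2) + (-7)·(1/4) + (2)·(1/4) = -3/4.
B: (0)·(1/2) + (2)·(1/4) + (-3)·(1/4) = -1/4.
C: (1)·(1/2) + (5)·(1/4) + (3)·(1/4) = 5/2.
The best pure response is C with expected payoff 5/2.

5/2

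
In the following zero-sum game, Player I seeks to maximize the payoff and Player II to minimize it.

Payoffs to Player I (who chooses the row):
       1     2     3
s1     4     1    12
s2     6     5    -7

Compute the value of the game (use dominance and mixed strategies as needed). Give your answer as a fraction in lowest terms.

67/23

Column 1 is strictly dominated by 2 for Player II (it gives Player I more in every row).
The remaining 2×2 game on (s1, s2) × (2, 3) has no saddle point. Let Player I play s1 with probability p; indifference gives p + 5(1−p) = 12p − 7(1−p), so p = 12/23.
Similarly Player II's optimal q on 2 is 19/23, and the value is 1·(19/23) + (12)·(4/23) = 67/23.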